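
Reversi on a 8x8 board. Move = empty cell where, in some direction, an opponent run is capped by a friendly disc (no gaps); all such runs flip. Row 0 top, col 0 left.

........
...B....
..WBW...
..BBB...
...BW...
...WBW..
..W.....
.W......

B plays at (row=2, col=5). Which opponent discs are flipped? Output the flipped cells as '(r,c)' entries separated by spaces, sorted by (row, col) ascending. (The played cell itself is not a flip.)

Dir NW: first cell '.' (not opp) -> no flip
Dir N: first cell '.' (not opp) -> no flip
Dir NE: first cell '.' (not opp) -> no flip
Dir W: opp run (2,4) capped by B -> flip
Dir E: first cell '.' (not opp) -> no flip
Dir SW: first cell 'B' (not opp) -> no flip
Dir S: first cell '.' (not opp) -> no flip
Dir SE: first cell '.' (not opp) -> no flip

Answer: (2,4)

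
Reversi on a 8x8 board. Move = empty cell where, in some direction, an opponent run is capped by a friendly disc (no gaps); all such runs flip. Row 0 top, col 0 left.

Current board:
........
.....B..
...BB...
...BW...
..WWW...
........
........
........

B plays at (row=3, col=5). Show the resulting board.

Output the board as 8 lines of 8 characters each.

Place B at (3,5); scan 8 dirs for brackets.
Dir NW: first cell 'B' (not opp) -> no flip
Dir N: first cell '.' (not opp) -> no flip
Dir NE: first cell '.' (not opp) -> no flip
Dir W: opp run (3,4) capped by B -> flip
Dir E: first cell '.' (not opp) -> no flip
Dir SW: opp run (4,4), next='.' -> no flip
Dir S: first cell '.' (not opp) -> no flip
Dir SE: first cell '.' (not opp) -> no flip
All flips: (3,4)

Answer: ........
.....B..
...BB...
...BBB..
..WWW...
........
........
........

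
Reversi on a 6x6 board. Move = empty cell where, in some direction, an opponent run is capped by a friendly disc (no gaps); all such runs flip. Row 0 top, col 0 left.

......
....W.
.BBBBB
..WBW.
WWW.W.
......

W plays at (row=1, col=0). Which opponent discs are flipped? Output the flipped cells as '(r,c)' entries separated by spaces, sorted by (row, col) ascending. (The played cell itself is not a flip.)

Dir NW: edge -> no flip
Dir N: first cell '.' (not opp) -> no flip
Dir NE: first cell '.' (not opp) -> no flip
Dir W: edge -> no flip
Dir E: first cell '.' (not opp) -> no flip
Dir SW: edge -> no flip
Dir S: first cell '.' (not opp) -> no flip
Dir SE: opp run (2,1) capped by W -> flip

Answer: (2,1)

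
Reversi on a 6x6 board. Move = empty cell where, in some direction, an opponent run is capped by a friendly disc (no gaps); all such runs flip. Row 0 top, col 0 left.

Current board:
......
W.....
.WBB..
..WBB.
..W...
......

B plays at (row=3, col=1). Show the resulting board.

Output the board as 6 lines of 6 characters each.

Place B at (3,1); scan 8 dirs for brackets.
Dir NW: first cell '.' (not opp) -> no flip
Dir N: opp run (2,1), next='.' -> no flip
Dir NE: first cell 'B' (not opp) -> no flip
Dir W: first cell '.' (not opp) -> no flip
Dir E: opp run (3,2) capped by B -> flip
Dir SW: first cell '.' (not opp) -> no flip
Dir S: first cell '.' (not opp) -> no flip
Dir SE: opp run (4,2), next='.' -> no flip
All flips: (3,2)

Answer: ......
W.....
.WBB..
.BBBB.
..W...
......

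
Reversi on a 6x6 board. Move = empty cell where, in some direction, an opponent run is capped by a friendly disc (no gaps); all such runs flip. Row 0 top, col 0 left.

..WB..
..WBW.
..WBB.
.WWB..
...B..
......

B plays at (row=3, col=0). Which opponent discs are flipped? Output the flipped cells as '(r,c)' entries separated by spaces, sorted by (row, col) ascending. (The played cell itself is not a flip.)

Dir NW: edge -> no flip
Dir N: first cell '.' (not opp) -> no flip
Dir NE: first cell '.' (not opp) -> no flip
Dir W: edge -> no flip
Dir E: opp run (3,1) (3,2) capped by B -> flip
Dir SW: edge -> no flip
Dir S: first cell '.' (not opp) -> no flip
Dir SE: first cell '.' (not opp) -> no flip

Answer: (3,1) (3,2)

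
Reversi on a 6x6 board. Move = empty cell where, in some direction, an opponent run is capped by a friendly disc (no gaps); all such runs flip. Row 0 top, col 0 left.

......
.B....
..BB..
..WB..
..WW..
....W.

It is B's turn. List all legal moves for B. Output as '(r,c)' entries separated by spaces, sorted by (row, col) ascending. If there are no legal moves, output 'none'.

(2,1): no bracket -> illegal
(3,1): flips 1 -> legal
(3,4): no bracket -> illegal
(4,1): flips 1 -> legal
(4,4): no bracket -> illegal
(4,5): no bracket -> illegal
(5,1): flips 1 -> legal
(5,2): flips 2 -> legal
(5,3): flips 1 -> legal
(5,5): no bracket -> illegal

Answer: (3,1) (4,1) (5,1) (5,2) (5,3)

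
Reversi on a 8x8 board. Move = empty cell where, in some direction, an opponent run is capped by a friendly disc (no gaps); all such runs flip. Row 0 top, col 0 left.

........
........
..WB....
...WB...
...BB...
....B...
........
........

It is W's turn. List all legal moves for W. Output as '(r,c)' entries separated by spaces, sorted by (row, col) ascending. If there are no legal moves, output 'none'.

(1,2): no bracket -> illegal
(1,3): flips 1 -> legal
(1,4): no bracket -> illegal
(2,4): flips 1 -> legal
(2,5): no bracket -> illegal
(3,2): no bracket -> illegal
(3,5): flips 1 -> legal
(4,2): no bracket -> illegal
(4,5): no bracket -> illegal
(5,2): no bracket -> illegal
(5,3): flips 1 -> legal
(5,5): flips 1 -> legal
(6,3): no bracket -> illegal
(6,4): no bracket -> illegal
(6,5): no bracket -> illegal

Answer: (1,3) (2,4) (3,5) (5,3) (5,5)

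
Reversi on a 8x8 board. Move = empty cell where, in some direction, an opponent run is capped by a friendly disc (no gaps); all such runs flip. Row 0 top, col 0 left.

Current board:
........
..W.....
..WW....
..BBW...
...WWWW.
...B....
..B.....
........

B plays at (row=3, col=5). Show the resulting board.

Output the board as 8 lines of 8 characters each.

Place B at (3,5); scan 8 dirs for brackets.
Dir NW: first cell '.' (not opp) -> no flip
Dir N: first cell '.' (not opp) -> no flip
Dir NE: first cell '.' (not opp) -> no flip
Dir W: opp run (3,4) capped by B -> flip
Dir E: first cell '.' (not opp) -> no flip
Dir SW: opp run (4,4) capped by B -> flip
Dir S: opp run (4,5), next='.' -> no flip
Dir SE: opp run (4,6), next='.' -> no flip
All flips: (3,4) (4,4)

Answer: ........
..W.....
..WW....
..BBBB..
...WBWW.
...B....
..B.....
........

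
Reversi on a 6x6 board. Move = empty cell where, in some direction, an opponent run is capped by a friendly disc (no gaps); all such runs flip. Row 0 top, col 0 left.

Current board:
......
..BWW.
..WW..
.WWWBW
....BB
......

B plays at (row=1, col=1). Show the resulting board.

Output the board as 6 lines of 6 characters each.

Answer: ......
.BBWW.
..BW..
.WWBBW
....BB
......

Derivation:
Place B at (1,1); scan 8 dirs for brackets.
Dir NW: first cell '.' (not opp) -> no flip
Dir N: first cell '.' (not opp) -> no flip
Dir NE: first cell '.' (not opp) -> no flip
Dir W: first cell '.' (not opp) -> no flip
Dir E: first cell 'B' (not opp) -> no flip
Dir SW: first cell '.' (not opp) -> no flip
Dir S: first cell '.' (not opp) -> no flip
Dir SE: opp run (2,2) (3,3) capped by B -> flip
All flips: (2,2) (3,3)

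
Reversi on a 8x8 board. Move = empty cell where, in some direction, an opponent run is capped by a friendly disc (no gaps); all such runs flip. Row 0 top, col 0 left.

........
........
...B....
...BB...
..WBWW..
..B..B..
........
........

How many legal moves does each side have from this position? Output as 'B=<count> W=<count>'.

Answer: B=7 W=6

Derivation:
-- B to move --
(3,1): no bracket -> illegal
(3,2): flips 1 -> legal
(3,5): flips 1 -> legal
(3,6): no bracket -> illegal
(4,1): flips 1 -> legal
(4,6): flips 2 -> legal
(5,1): flips 1 -> legal
(5,3): no bracket -> illegal
(5,4): flips 1 -> legal
(5,6): flips 1 -> legal
B mobility = 7
-- W to move --
(1,2): flips 2 -> legal
(1,3): no bracket -> illegal
(1,4): no bracket -> illegal
(2,2): flips 1 -> legal
(2,4): flips 2 -> legal
(2,5): no bracket -> illegal
(3,2): no bracket -> illegal
(3,5): no bracket -> illegal
(4,1): no bracket -> illegal
(4,6): no bracket -> illegal
(5,1): no bracket -> illegal
(5,3): no bracket -> illegal
(5,4): no bracket -> illegal
(5,6): no bracket -> illegal
(6,1): no bracket -> illegal
(6,2): flips 1 -> legal
(6,3): no bracket -> illegal
(6,4): no bracket -> illegal
(6,5): flips 1 -> legal
(6,6): flips 1 -> legal
W mobility = 6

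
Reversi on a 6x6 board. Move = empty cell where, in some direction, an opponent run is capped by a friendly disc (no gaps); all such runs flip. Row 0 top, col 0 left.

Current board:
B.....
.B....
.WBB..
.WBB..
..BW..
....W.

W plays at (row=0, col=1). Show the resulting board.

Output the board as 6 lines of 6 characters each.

Place W at (0,1); scan 8 dirs for brackets.
Dir NW: edge -> no flip
Dir N: edge -> no flip
Dir NE: edge -> no flip
Dir W: opp run (0,0), next=edge -> no flip
Dir E: first cell '.' (not opp) -> no flip
Dir SW: first cell '.' (not opp) -> no flip
Dir S: opp run (1,1) capped by W -> flip
Dir SE: first cell '.' (not opp) -> no flip
All flips: (1,1)

Answer: BW....
.W....
.WBB..
.WBB..
..BW..
....W.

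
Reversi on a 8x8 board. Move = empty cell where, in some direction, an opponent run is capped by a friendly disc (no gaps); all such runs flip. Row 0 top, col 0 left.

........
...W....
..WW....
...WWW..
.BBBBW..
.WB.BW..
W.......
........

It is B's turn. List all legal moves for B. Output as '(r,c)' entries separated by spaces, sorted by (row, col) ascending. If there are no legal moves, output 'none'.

(0,2): no bracket -> illegal
(0,3): flips 3 -> legal
(0,4): no bracket -> illegal
(1,1): flips 2 -> legal
(1,2): no bracket -> illegal
(1,4): no bracket -> illegal
(2,1): no bracket -> illegal
(2,4): flips 2 -> legal
(2,5): flips 1 -> legal
(2,6): flips 1 -> legal
(3,1): no bracket -> illegal
(3,2): no bracket -> illegal
(3,6): flips 1 -> legal
(4,0): no bracket -> illegal
(4,6): flips 1 -> legal
(5,0): flips 1 -> legal
(5,6): flips 1 -> legal
(6,1): flips 1 -> legal
(6,2): no bracket -> illegal
(6,4): no bracket -> illegal
(6,5): no bracket -> illegal
(6,6): flips 1 -> legal
(7,0): no bracket -> illegal
(7,1): no bracket -> illegal

Answer: (0,3) (1,1) (2,4) (2,5) (2,6) (3,6) (4,6) (5,0) (5,6) (6,1) (6,6)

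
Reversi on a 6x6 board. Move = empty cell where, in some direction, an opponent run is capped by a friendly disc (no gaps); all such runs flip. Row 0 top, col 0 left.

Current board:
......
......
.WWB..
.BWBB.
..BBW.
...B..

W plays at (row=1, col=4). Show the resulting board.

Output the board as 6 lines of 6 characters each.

Place W at (1,4); scan 8 dirs for brackets.
Dir NW: first cell '.' (not opp) -> no flip
Dir N: first cell '.' (not opp) -> no flip
Dir NE: first cell '.' (not opp) -> no flip
Dir W: first cell '.' (not opp) -> no flip
Dir E: first cell '.' (not opp) -> no flip
Dir SW: opp run (2,3) capped by W -> flip
Dir S: first cell '.' (not opp) -> no flip
Dir SE: first cell '.' (not opp) -> no flip
All flips: (2,3)

Answer: ......
....W.
.WWW..
.BWBB.
..BBW.
...B..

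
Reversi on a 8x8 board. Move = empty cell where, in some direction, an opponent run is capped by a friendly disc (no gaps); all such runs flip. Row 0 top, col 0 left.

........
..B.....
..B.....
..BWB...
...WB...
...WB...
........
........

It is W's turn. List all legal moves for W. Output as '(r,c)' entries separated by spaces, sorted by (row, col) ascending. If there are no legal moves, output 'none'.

(0,1): no bracket -> illegal
(0,2): no bracket -> illegal
(0,3): no bracket -> illegal
(1,1): flips 1 -> legal
(1,3): no bracket -> illegal
(2,1): flips 1 -> legal
(2,3): no bracket -> illegal
(2,4): no bracket -> illegal
(2,5): flips 1 -> legal
(3,1): flips 1 -> legal
(3,5): flips 2 -> legal
(4,1): no bracket -> illegal
(4,2): no bracket -> illegal
(4,5): flips 1 -> legal
(5,5): flips 2 -> legal
(6,3): no bracket -> illegal
(6,4): no bracket -> illegal
(6,5): flips 1 -> legal

Answer: (1,1) (2,1) (2,5) (3,1) (3,5) (4,5) (5,5) (6,5)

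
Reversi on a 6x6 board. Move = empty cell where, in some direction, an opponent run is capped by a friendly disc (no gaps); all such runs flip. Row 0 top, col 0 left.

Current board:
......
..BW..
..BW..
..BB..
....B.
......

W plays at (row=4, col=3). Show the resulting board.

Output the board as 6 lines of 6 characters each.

Place W at (4,3); scan 8 dirs for brackets.
Dir NW: opp run (3,2), next='.' -> no flip
Dir N: opp run (3,3) capped by W -> flip
Dir NE: first cell '.' (not opp) -> no flip
Dir W: first cell '.' (not opp) -> no flip
Dir E: opp run (4,4), next='.' -> no flip
Dir SW: first cell '.' (not opp) -> no flip
Dir S: first cell '.' (not opp) -> no flip
Dir SE: first cell '.' (not opp) -> no flip
All flips: (3,3)

Answer: ......
..BW..
..BW..
..BW..
...WB.
......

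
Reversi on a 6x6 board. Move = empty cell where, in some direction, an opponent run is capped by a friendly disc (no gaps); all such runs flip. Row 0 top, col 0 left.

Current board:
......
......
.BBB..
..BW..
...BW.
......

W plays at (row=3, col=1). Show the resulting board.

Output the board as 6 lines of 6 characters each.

Answer: ......
......
.BBB..
.WWW..
...BW.
......

Derivation:
Place W at (3,1); scan 8 dirs for brackets.
Dir NW: first cell '.' (not opp) -> no flip
Dir N: opp run (2,1), next='.' -> no flip
Dir NE: opp run (2,2), next='.' -> no flip
Dir W: first cell '.' (not opp) -> no flip
Dir E: opp run (3,2) capped by W -> flip
Dir SW: first cell '.' (not opp) -> no flip
Dir S: first cell '.' (not opp) -> no flip
Dir SE: first cell '.' (not opp) -> no flip
All flips: (3,2)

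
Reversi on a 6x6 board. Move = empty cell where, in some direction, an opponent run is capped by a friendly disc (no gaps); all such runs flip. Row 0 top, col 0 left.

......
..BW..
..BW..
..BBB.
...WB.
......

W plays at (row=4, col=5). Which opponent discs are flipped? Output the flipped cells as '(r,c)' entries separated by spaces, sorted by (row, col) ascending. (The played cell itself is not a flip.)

Answer: (3,4) (4,4)

Derivation:
Dir NW: opp run (3,4) capped by W -> flip
Dir N: first cell '.' (not opp) -> no flip
Dir NE: edge -> no flip
Dir W: opp run (4,4) capped by W -> flip
Dir E: edge -> no flip
Dir SW: first cell '.' (not opp) -> no flip
Dir S: first cell '.' (not opp) -> no flip
Dir SE: edge -> no flip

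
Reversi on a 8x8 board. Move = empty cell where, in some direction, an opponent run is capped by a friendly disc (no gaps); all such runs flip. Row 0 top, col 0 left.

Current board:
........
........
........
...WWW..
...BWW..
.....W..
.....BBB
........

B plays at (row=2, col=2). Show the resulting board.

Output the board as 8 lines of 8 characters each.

Place B at (2,2); scan 8 dirs for brackets.
Dir NW: first cell '.' (not opp) -> no flip
Dir N: first cell '.' (not opp) -> no flip
Dir NE: first cell '.' (not opp) -> no flip
Dir W: first cell '.' (not opp) -> no flip
Dir E: first cell '.' (not opp) -> no flip
Dir SW: first cell '.' (not opp) -> no flip
Dir S: first cell '.' (not opp) -> no flip
Dir SE: opp run (3,3) (4,4) (5,5) capped by B -> flip
All flips: (3,3) (4,4) (5,5)

Answer: ........
........
..B.....
...BWW..
...BBW..
.....B..
.....BBB
........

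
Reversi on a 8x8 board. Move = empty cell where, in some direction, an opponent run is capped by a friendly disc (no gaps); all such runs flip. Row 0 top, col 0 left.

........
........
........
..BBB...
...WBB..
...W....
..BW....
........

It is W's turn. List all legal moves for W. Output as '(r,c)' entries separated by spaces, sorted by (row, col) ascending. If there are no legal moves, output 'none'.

Answer: (2,1) (2,3) (2,5) (3,5) (4,6) (6,1) (7,1)

Derivation:
(2,1): flips 1 -> legal
(2,2): no bracket -> illegal
(2,3): flips 1 -> legal
(2,4): no bracket -> illegal
(2,5): flips 1 -> legal
(3,1): no bracket -> illegal
(3,5): flips 1 -> legal
(3,6): no bracket -> illegal
(4,1): no bracket -> illegal
(4,2): no bracket -> illegal
(4,6): flips 2 -> legal
(5,1): no bracket -> illegal
(5,2): no bracket -> illegal
(5,4): no bracket -> illegal
(5,5): no bracket -> illegal
(5,6): no bracket -> illegal
(6,1): flips 1 -> legal
(7,1): flips 1 -> legal
(7,2): no bracket -> illegal
(7,3): no bracket -> illegal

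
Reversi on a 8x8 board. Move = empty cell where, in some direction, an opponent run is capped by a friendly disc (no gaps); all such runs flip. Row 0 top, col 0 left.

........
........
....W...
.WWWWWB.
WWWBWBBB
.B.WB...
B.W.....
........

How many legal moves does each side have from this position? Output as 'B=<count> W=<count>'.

Answer: B=10 W=8

Derivation:
-- B to move --
(1,3): flips 2 -> legal
(1,4): flips 3 -> legal
(1,5): flips 3 -> legal
(2,0): no bracket -> illegal
(2,1): flips 3 -> legal
(2,2): no bracket -> illegal
(2,3): flips 2 -> legal
(2,5): flips 2 -> legal
(2,6): no bracket -> illegal
(3,0): flips 5 -> legal
(5,0): no bracket -> illegal
(5,2): flips 1 -> legal
(5,5): no bracket -> illegal
(6,1): no bracket -> illegal
(6,3): flips 1 -> legal
(6,4): no bracket -> illegal
(7,1): no bracket -> illegal
(7,2): no bracket -> illegal
(7,3): flips 1 -> legal
B mobility = 10
-- W to move --
(2,5): no bracket -> illegal
(2,6): no bracket -> illegal
(2,7): no bracket -> illegal
(3,7): flips 1 -> legal
(5,0): no bracket -> illegal
(5,2): flips 1 -> legal
(5,5): flips 2 -> legal
(5,6): flips 1 -> legal
(5,7): flips 1 -> legal
(6,1): flips 1 -> legal
(6,3): no bracket -> illegal
(6,4): flips 1 -> legal
(6,5): flips 2 -> legal
(7,0): no bracket -> illegal
(7,1): no bracket -> illegal
W mobility = 8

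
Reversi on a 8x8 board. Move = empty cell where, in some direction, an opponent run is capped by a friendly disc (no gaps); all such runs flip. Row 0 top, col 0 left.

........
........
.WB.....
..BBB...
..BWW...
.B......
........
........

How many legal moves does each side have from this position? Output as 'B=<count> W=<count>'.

Answer: B=7 W=5

Derivation:
-- B to move --
(1,0): flips 1 -> legal
(1,1): no bracket -> illegal
(1,2): no bracket -> illegal
(2,0): flips 1 -> legal
(3,0): no bracket -> illegal
(3,1): no bracket -> illegal
(3,5): no bracket -> illegal
(4,5): flips 2 -> legal
(5,2): flips 1 -> legal
(5,3): flips 1 -> legal
(5,4): flips 2 -> legal
(5,5): flips 1 -> legal
B mobility = 7
-- W to move --
(1,1): flips 2 -> legal
(1,2): no bracket -> illegal
(1,3): no bracket -> illegal
(2,3): flips 2 -> legal
(2,4): flips 1 -> legal
(2,5): flips 1 -> legal
(3,1): no bracket -> illegal
(3,5): no bracket -> illegal
(4,0): no bracket -> illegal
(4,1): flips 1 -> legal
(4,5): no bracket -> illegal
(5,0): no bracket -> illegal
(5,2): no bracket -> illegal
(5,3): no bracket -> illegal
(6,0): no bracket -> illegal
(6,1): no bracket -> illegal
(6,2): no bracket -> illegal
W mobility = 5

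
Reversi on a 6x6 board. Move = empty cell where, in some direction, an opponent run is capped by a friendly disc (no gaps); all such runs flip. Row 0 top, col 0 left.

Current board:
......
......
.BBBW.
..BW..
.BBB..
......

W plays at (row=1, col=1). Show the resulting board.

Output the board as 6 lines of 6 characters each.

Place W at (1,1); scan 8 dirs for brackets.
Dir NW: first cell '.' (not opp) -> no flip
Dir N: first cell '.' (not opp) -> no flip
Dir NE: first cell '.' (not opp) -> no flip
Dir W: first cell '.' (not opp) -> no flip
Dir E: first cell '.' (not opp) -> no flip
Dir SW: first cell '.' (not opp) -> no flip
Dir S: opp run (2,1), next='.' -> no flip
Dir SE: opp run (2,2) capped by W -> flip
All flips: (2,2)

Answer: ......
.W....
.BWBW.
..BW..
.BBB..
......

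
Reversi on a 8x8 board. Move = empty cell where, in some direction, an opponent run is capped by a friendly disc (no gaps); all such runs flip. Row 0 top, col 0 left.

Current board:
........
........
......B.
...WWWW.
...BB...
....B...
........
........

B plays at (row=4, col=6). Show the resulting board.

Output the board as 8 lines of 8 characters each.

Place B at (4,6); scan 8 dirs for brackets.
Dir NW: opp run (3,5), next='.' -> no flip
Dir N: opp run (3,6) capped by B -> flip
Dir NE: first cell '.' (not opp) -> no flip
Dir W: first cell '.' (not opp) -> no flip
Dir E: first cell '.' (not opp) -> no flip
Dir SW: first cell '.' (not opp) -> no flip
Dir S: first cell '.' (not opp) -> no flip
Dir SE: first cell '.' (not opp) -> no flip
All flips: (3,6)

Answer: ........
........
......B.
...WWWB.
...BB.B.
....B...
........
........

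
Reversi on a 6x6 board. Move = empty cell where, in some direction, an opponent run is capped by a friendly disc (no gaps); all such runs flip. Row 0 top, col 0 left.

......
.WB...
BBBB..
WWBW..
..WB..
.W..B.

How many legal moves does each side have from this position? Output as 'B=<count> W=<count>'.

Answer: B=10 W=6

Derivation:
-- B to move --
(0,0): flips 1 -> legal
(0,1): flips 1 -> legal
(0,2): flips 1 -> legal
(1,0): flips 1 -> legal
(2,4): no bracket -> illegal
(3,4): flips 1 -> legal
(4,0): flips 2 -> legal
(4,1): flips 2 -> legal
(4,4): flips 1 -> legal
(5,0): no bracket -> illegal
(5,2): flips 1 -> legal
(5,3): flips 2 -> legal
B mobility = 10
-- W to move --
(0,1): no bracket -> illegal
(0,2): flips 3 -> legal
(0,3): flips 2 -> legal
(1,0): flips 1 -> legal
(1,3): flips 3 -> legal
(1,4): no bracket -> illegal
(2,4): no bracket -> illegal
(3,4): no bracket -> illegal
(4,1): no bracket -> illegal
(4,4): flips 1 -> legal
(4,5): no bracket -> illegal
(5,2): no bracket -> illegal
(5,3): flips 1 -> legal
(5,5): no bracket -> illegal
W mobility = 6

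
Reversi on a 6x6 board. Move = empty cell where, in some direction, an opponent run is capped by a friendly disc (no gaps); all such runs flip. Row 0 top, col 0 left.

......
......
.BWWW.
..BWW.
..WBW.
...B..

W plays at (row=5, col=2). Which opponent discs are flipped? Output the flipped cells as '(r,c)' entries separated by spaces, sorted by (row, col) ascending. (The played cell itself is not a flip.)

Answer: (4,3)

Derivation:
Dir NW: first cell '.' (not opp) -> no flip
Dir N: first cell 'W' (not opp) -> no flip
Dir NE: opp run (4,3) capped by W -> flip
Dir W: first cell '.' (not opp) -> no flip
Dir E: opp run (5,3), next='.' -> no flip
Dir SW: edge -> no flip
Dir S: edge -> no flip
Dir SE: edge -> no flip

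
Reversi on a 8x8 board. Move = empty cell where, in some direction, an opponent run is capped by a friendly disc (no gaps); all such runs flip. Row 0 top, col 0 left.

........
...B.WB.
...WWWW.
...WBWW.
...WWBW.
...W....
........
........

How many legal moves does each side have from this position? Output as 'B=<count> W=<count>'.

Answer: B=13 W=8

Derivation:
-- B to move --
(0,4): no bracket -> illegal
(0,5): flips 3 -> legal
(0,6): no bracket -> illegal
(1,2): flips 1 -> legal
(1,4): flips 2 -> legal
(1,7): no bracket -> illegal
(2,2): no bracket -> illegal
(2,7): flips 1 -> legal
(3,2): flips 1 -> legal
(3,7): flips 2 -> legal
(4,2): flips 2 -> legal
(4,7): flips 1 -> legal
(5,2): flips 1 -> legal
(5,4): flips 1 -> legal
(5,5): no bracket -> illegal
(5,6): flips 3 -> legal
(5,7): flips 3 -> legal
(6,2): no bracket -> illegal
(6,3): flips 4 -> legal
(6,4): no bracket -> illegal
B mobility = 13
-- W to move --
(0,2): flips 1 -> legal
(0,3): flips 1 -> legal
(0,4): no bracket -> illegal
(0,5): no bracket -> illegal
(0,6): flips 1 -> legal
(0,7): flips 1 -> legal
(1,2): no bracket -> illegal
(1,4): no bracket -> illegal
(1,7): flips 1 -> legal
(2,2): no bracket -> illegal
(2,7): no bracket -> illegal
(5,4): flips 1 -> legal
(5,5): flips 1 -> legal
(5,6): flips 2 -> legal
W mobility = 8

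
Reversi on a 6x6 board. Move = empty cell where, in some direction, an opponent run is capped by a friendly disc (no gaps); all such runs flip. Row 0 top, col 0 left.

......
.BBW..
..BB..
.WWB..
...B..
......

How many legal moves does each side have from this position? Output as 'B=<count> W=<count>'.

-- B to move --
(0,2): no bracket -> illegal
(0,3): flips 1 -> legal
(0,4): flips 1 -> legal
(1,4): flips 1 -> legal
(2,0): no bracket -> illegal
(2,1): flips 1 -> legal
(2,4): no bracket -> illegal
(3,0): flips 2 -> legal
(4,0): flips 1 -> legal
(4,1): flips 1 -> legal
(4,2): flips 1 -> legal
B mobility = 8
-- W to move --
(0,0): no bracket -> illegal
(0,1): no bracket -> illegal
(0,2): flips 2 -> legal
(0,3): no bracket -> illegal
(1,0): flips 2 -> legal
(1,4): flips 1 -> legal
(2,0): no bracket -> illegal
(2,1): no bracket -> illegal
(2,4): no bracket -> illegal
(3,4): flips 1 -> legal
(4,2): no bracket -> illegal
(4,4): no bracket -> illegal
(5,2): no bracket -> illegal
(5,3): flips 3 -> legal
(5,4): flips 1 -> legal
W mobility = 6

Answer: B=8 W=6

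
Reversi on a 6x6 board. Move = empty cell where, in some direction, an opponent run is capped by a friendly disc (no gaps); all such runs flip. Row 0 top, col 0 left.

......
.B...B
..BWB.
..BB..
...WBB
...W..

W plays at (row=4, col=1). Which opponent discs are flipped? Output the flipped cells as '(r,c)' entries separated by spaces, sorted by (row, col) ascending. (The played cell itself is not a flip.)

Dir NW: first cell '.' (not opp) -> no flip
Dir N: first cell '.' (not opp) -> no flip
Dir NE: opp run (3,2) capped by W -> flip
Dir W: first cell '.' (not opp) -> no flip
Dir E: first cell '.' (not opp) -> no flip
Dir SW: first cell '.' (not opp) -> no flip
Dir S: first cell '.' (not opp) -> no flip
Dir SE: first cell '.' (not opp) -> no flip

Answer: (3,2)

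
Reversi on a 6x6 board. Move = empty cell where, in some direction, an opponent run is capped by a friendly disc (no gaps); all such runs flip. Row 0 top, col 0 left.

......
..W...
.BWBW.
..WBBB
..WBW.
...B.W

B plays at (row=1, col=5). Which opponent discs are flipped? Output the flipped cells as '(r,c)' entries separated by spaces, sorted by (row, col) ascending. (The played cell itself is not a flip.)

Dir NW: first cell '.' (not opp) -> no flip
Dir N: first cell '.' (not opp) -> no flip
Dir NE: edge -> no flip
Dir W: first cell '.' (not opp) -> no flip
Dir E: edge -> no flip
Dir SW: opp run (2,4) capped by B -> flip
Dir S: first cell '.' (not opp) -> no flip
Dir SE: edge -> no flip

Answer: (2,4)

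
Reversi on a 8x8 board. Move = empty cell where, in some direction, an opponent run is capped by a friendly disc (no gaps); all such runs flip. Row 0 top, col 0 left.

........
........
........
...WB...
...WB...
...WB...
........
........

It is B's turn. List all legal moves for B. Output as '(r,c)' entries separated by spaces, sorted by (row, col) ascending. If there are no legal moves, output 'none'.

(2,2): flips 1 -> legal
(2,3): no bracket -> illegal
(2,4): no bracket -> illegal
(3,2): flips 2 -> legal
(4,2): flips 1 -> legal
(5,2): flips 2 -> legal
(6,2): flips 1 -> legal
(6,3): no bracket -> illegal
(6,4): no bracket -> illegal

Answer: (2,2) (3,2) (4,2) (5,2) (6,2)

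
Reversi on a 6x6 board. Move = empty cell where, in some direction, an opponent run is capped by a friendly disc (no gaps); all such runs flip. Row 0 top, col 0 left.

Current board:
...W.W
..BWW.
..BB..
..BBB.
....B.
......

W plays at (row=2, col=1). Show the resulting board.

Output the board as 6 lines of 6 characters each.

Place W at (2,1); scan 8 dirs for brackets.
Dir NW: first cell '.' (not opp) -> no flip
Dir N: first cell '.' (not opp) -> no flip
Dir NE: opp run (1,2) capped by W -> flip
Dir W: first cell '.' (not opp) -> no flip
Dir E: opp run (2,2) (2,3), next='.' -> no flip
Dir SW: first cell '.' (not opp) -> no flip
Dir S: first cell '.' (not opp) -> no flip
Dir SE: opp run (3,2), next='.' -> no flip
All flips: (1,2)

Answer: ...W.W
..WWW.
.WBB..
..BBB.
....B.
......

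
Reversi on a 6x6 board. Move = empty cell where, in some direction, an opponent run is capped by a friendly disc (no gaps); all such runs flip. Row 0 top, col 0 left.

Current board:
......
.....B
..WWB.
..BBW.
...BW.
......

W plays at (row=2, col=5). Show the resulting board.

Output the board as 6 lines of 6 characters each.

Place W at (2,5); scan 8 dirs for brackets.
Dir NW: first cell '.' (not opp) -> no flip
Dir N: opp run (1,5), next='.' -> no flip
Dir NE: edge -> no flip
Dir W: opp run (2,4) capped by W -> flip
Dir E: edge -> no flip
Dir SW: first cell 'W' (not opp) -> no flip
Dir S: first cell '.' (not opp) -> no flip
Dir SE: edge -> no flip
All flips: (2,4)

Answer: ......
.....B
..WWWW
..BBW.
...BW.
......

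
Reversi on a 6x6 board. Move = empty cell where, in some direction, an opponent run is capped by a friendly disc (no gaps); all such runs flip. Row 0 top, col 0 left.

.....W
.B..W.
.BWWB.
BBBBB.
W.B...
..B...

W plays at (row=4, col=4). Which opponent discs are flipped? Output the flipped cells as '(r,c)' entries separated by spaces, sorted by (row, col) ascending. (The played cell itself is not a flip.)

Answer: (2,4) (3,3) (3,4)

Derivation:
Dir NW: opp run (3,3) capped by W -> flip
Dir N: opp run (3,4) (2,4) capped by W -> flip
Dir NE: first cell '.' (not opp) -> no flip
Dir W: first cell '.' (not opp) -> no flip
Dir E: first cell '.' (not opp) -> no flip
Dir SW: first cell '.' (not opp) -> no flip
Dir S: first cell '.' (not opp) -> no flip
Dir SE: first cell '.' (not opp) -> no flip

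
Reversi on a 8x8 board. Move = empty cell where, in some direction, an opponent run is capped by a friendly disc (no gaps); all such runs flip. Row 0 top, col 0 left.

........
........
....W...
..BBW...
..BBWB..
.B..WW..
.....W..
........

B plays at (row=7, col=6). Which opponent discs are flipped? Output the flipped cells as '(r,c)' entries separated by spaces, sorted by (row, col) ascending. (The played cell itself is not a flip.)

Answer: (5,4) (6,5)

Derivation:
Dir NW: opp run (6,5) (5,4) capped by B -> flip
Dir N: first cell '.' (not opp) -> no flip
Dir NE: first cell '.' (not opp) -> no flip
Dir W: first cell '.' (not opp) -> no flip
Dir E: first cell '.' (not opp) -> no flip
Dir SW: edge -> no flip
Dir S: edge -> no flip
Dir SE: edge -> no flip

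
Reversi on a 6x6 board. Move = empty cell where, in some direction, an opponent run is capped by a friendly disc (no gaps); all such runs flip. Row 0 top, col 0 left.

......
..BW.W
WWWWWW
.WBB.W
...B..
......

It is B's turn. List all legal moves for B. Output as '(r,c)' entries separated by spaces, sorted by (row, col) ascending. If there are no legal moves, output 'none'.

(0,2): no bracket -> illegal
(0,3): flips 2 -> legal
(0,4): no bracket -> illegal
(0,5): no bracket -> illegal
(1,0): flips 1 -> legal
(1,1): flips 1 -> legal
(1,4): flips 2 -> legal
(3,0): flips 2 -> legal
(3,4): flips 1 -> legal
(4,0): no bracket -> illegal
(4,1): no bracket -> illegal
(4,2): no bracket -> illegal
(4,4): no bracket -> illegal
(4,5): no bracket -> illegal

Answer: (0,3) (1,0) (1,1) (1,4) (3,0) (3,4)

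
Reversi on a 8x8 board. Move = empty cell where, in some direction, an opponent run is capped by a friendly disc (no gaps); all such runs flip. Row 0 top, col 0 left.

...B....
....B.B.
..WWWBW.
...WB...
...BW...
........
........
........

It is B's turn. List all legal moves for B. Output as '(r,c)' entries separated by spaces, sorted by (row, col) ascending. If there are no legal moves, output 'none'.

(1,1): no bracket -> illegal
(1,2): flips 1 -> legal
(1,3): flips 2 -> legal
(1,5): no bracket -> illegal
(1,7): no bracket -> illegal
(2,1): flips 3 -> legal
(2,7): flips 1 -> legal
(3,1): no bracket -> illegal
(3,2): flips 2 -> legal
(3,5): no bracket -> illegal
(3,6): flips 1 -> legal
(3,7): no bracket -> illegal
(4,2): no bracket -> illegal
(4,5): flips 1 -> legal
(5,3): no bracket -> illegal
(5,4): flips 1 -> legal
(5,5): no bracket -> illegal

Answer: (1,2) (1,3) (2,1) (2,7) (3,2) (3,6) (4,5) (5,4)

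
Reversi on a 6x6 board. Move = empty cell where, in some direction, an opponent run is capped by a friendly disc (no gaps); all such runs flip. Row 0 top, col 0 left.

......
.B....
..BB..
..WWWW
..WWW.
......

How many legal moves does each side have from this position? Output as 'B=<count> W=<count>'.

Answer: B=5 W=4

Derivation:
-- B to move --
(2,1): no bracket -> illegal
(2,4): no bracket -> illegal
(2,5): no bracket -> illegal
(3,1): no bracket -> illegal
(4,1): flips 1 -> legal
(4,5): flips 1 -> legal
(5,1): no bracket -> illegal
(5,2): flips 2 -> legal
(5,3): flips 2 -> legal
(5,4): no bracket -> illegal
(5,5): flips 2 -> legal
B mobility = 5
-- W to move --
(0,0): flips 2 -> legal
(0,1): no bracket -> illegal
(0,2): no bracket -> illegal
(1,0): no bracket -> illegal
(1,2): flips 2 -> legal
(1,3): flips 1 -> legal
(1,4): flips 1 -> legal
(2,0): no bracket -> illegal
(2,1): no bracket -> illegal
(2,4): no bracket -> illegal
(3,1): no bracket -> illegal
W mobility = 4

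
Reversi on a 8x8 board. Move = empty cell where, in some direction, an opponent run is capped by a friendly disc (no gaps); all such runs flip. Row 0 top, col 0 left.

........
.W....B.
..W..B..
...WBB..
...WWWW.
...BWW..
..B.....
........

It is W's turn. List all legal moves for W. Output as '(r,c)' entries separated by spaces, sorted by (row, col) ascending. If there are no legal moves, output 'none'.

Answer: (0,7) (1,5) (2,3) (2,4) (2,6) (3,6) (5,2) (6,3) (7,1)

Derivation:
(0,5): no bracket -> illegal
(0,6): no bracket -> illegal
(0,7): flips 3 -> legal
(1,4): no bracket -> illegal
(1,5): flips 2 -> legal
(1,7): no bracket -> illegal
(2,3): flips 1 -> legal
(2,4): flips 2 -> legal
(2,6): flips 1 -> legal
(2,7): no bracket -> illegal
(3,6): flips 2 -> legal
(4,2): no bracket -> illegal
(5,1): no bracket -> illegal
(5,2): flips 1 -> legal
(6,1): no bracket -> illegal
(6,3): flips 1 -> legal
(6,4): no bracket -> illegal
(7,1): flips 2 -> legal
(7,2): no bracket -> illegal
(7,3): no bracket -> illegal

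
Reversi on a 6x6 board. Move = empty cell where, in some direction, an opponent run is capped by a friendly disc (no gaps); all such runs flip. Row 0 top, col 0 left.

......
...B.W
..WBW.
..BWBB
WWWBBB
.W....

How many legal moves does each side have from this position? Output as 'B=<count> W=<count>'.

Answer: B=8 W=8

Derivation:
-- B to move --
(0,4): no bracket -> illegal
(0,5): no bracket -> illegal
(1,1): flips 2 -> legal
(1,2): flips 1 -> legal
(1,4): flips 1 -> legal
(2,1): flips 1 -> legal
(2,5): flips 1 -> legal
(3,0): no bracket -> illegal
(3,1): flips 1 -> legal
(5,0): flips 1 -> legal
(5,2): flips 1 -> legal
(5,3): no bracket -> illegal
B mobility = 8
-- W to move --
(0,2): flips 1 -> legal
(0,3): flips 2 -> legal
(0,4): flips 1 -> legal
(1,2): no bracket -> illegal
(1,4): flips 2 -> legal
(2,1): no bracket -> illegal
(2,5): no bracket -> illegal
(3,1): flips 1 -> legal
(5,2): no bracket -> illegal
(5,3): flips 1 -> legal
(5,4): flips 2 -> legal
(5,5): flips 1 -> legal
W mobility = 8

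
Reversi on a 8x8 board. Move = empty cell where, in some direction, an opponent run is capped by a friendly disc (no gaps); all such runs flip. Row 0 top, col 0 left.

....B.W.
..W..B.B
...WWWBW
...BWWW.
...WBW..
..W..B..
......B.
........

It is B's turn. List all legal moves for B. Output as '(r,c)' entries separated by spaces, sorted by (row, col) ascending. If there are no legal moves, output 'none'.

Answer: (1,3) (1,4) (2,2) (3,7) (4,2) (4,6) (5,3)

Derivation:
(0,1): no bracket -> illegal
(0,2): no bracket -> illegal
(0,3): no bracket -> illegal
(0,5): no bracket -> illegal
(0,7): no bracket -> illegal
(1,1): no bracket -> illegal
(1,3): flips 1 -> legal
(1,4): flips 2 -> legal
(1,6): no bracket -> illegal
(2,1): no bracket -> illegal
(2,2): flips 3 -> legal
(3,2): no bracket -> illegal
(3,7): flips 4 -> legal
(4,1): no bracket -> illegal
(4,2): flips 1 -> legal
(4,6): flips 2 -> legal
(4,7): no bracket -> illegal
(5,1): no bracket -> illegal
(5,3): flips 1 -> legal
(5,4): no bracket -> illegal
(5,6): no bracket -> illegal
(6,1): no bracket -> illegal
(6,2): no bracket -> illegal
(6,3): no bracket -> illegal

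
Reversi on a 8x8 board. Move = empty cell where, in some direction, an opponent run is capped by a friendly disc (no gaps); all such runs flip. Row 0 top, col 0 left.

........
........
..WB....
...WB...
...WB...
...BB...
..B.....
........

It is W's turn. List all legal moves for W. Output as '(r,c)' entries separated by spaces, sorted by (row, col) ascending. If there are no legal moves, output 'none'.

Answer: (1,3) (2,4) (2,5) (3,5) (4,5) (5,5) (6,3) (6,5)

Derivation:
(1,2): no bracket -> illegal
(1,3): flips 1 -> legal
(1,4): no bracket -> illegal
(2,4): flips 1 -> legal
(2,5): flips 1 -> legal
(3,2): no bracket -> illegal
(3,5): flips 1 -> legal
(4,2): no bracket -> illegal
(4,5): flips 1 -> legal
(5,1): no bracket -> illegal
(5,2): no bracket -> illegal
(5,5): flips 1 -> legal
(6,1): no bracket -> illegal
(6,3): flips 1 -> legal
(6,4): no bracket -> illegal
(6,5): flips 1 -> legal
(7,1): no bracket -> illegal
(7,2): no bracket -> illegal
(7,3): no bracket -> illegal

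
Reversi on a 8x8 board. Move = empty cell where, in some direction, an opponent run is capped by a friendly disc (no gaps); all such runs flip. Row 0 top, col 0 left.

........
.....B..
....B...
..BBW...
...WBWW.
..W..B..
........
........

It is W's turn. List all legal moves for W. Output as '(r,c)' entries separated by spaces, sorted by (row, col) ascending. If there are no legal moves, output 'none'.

(0,4): no bracket -> illegal
(0,5): no bracket -> illegal
(0,6): no bracket -> illegal
(1,3): no bracket -> illegal
(1,4): flips 1 -> legal
(1,6): no bracket -> illegal
(2,1): flips 1 -> legal
(2,2): no bracket -> illegal
(2,3): flips 1 -> legal
(2,5): no bracket -> illegal
(2,6): no bracket -> illegal
(3,1): flips 2 -> legal
(3,5): no bracket -> illegal
(4,1): no bracket -> illegal
(4,2): no bracket -> illegal
(5,3): no bracket -> illegal
(5,4): flips 1 -> legal
(5,6): no bracket -> illegal
(6,4): flips 1 -> legal
(6,5): flips 1 -> legal
(6,6): no bracket -> illegal

Answer: (1,4) (2,1) (2,3) (3,1) (5,4) (6,4) (6,5)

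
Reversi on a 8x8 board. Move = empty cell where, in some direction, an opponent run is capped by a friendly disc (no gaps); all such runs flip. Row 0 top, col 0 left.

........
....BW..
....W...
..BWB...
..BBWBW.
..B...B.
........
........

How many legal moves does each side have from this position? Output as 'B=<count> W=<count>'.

-- B to move --
(0,4): no bracket -> illegal
(0,5): no bracket -> illegal
(0,6): flips 3 -> legal
(1,3): no bracket -> illegal
(1,6): flips 1 -> legal
(2,2): no bracket -> illegal
(2,3): flips 1 -> legal
(2,5): no bracket -> illegal
(2,6): no bracket -> illegal
(3,5): no bracket -> illegal
(3,6): flips 1 -> legal
(3,7): no bracket -> illegal
(4,7): flips 1 -> legal
(5,3): no bracket -> illegal
(5,4): flips 1 -> legal
(5,5): no bracket -> illegal
(5,7): no bracket -> illegal
B mobility = 6
-- W to move --
(0,3): no bracket -> illegal
(0,4): flips 1 -> legal
(0,5): no bracket -> illegal
(1,3): flips 1 -> legal
(2,1): no bracket -> illegal
(2,2): no bracket -> illegal
(2,3): no bracket -> illegal
(2,5): no bracket -> illegal
(3,1): flips 1 -> legal
(3,5): flips 1 -> legal
(3,6): no bracket -> illegal
(4,1): flips 2 -> legal
(4,7): no bracket -> illegal
(5,1): flips 1 -> legal
(5,3): flips 1 -> legal
(5,4): no bracket -> illegal
(5,5): no bracket -> illegal
(5,7): no bracket -> illegal
(6,1): no bracket -> illegal
(6,2): no bracket -> illegal
(6,3): no bracket -> illegal
(6,5): no bracket -> illegal
(6,6): flips 1 -> legal
(6,7): no bracket -> illegal
W mobility = 8

Answer: B=6 W=8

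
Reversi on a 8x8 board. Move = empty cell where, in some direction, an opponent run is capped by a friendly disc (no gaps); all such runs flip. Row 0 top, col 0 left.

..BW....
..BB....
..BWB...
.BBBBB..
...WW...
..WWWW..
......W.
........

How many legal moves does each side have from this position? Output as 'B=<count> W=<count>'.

-- B to move --
(0,4): flips 1 -> legal
(1,4): flips 1 -> legal
(4,1): no bracket -> illegal
(4,2): no bracket -> illegal
(4,5): no bracket -> illegal
(4,6): no bracket -> illegal
(5,1): no bracket -> illegal
(5,6): no bracket -> illegal
(5,7): no bracket -> illegal
(6,1): flips 2 -> legal
(6,2): flips 2 -> legal
(6,3): flips 2 -> legal
(6,4): flips 2 -> legal
(6,5): flips 2 -> legal
(6,7): no bracket -> illegal
(7,5): no bracket -> illegal
(7,6): no bracket -> illegal
(7,7): flips 3 -> legal
B mobility = 8
-- W to move --
(0,1): flips 2 -> legal
(0,4): no bracket -> illegal
(1,1): flips 2 -> legal
(1,4): flips 2 -> legal
(1,5): no bracket -> illegal
(2,0): no bracket -> illegal
(2,1): flips 3 -> legal
(2,5): flips 2 -> legal
(2,6): flips 1 -> legal
(3,0): no bracket -> illegal
(3,6): no bracket -> illegal
(4,0): no bracket -> illegal
(4,1): flips 1 -> legal
(4,2): no bracket -> illegal
(4,5): flips 1 -> legal
(4,6): no bracket -> illegal
W mobility = 8

Answer: B=8 W=8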